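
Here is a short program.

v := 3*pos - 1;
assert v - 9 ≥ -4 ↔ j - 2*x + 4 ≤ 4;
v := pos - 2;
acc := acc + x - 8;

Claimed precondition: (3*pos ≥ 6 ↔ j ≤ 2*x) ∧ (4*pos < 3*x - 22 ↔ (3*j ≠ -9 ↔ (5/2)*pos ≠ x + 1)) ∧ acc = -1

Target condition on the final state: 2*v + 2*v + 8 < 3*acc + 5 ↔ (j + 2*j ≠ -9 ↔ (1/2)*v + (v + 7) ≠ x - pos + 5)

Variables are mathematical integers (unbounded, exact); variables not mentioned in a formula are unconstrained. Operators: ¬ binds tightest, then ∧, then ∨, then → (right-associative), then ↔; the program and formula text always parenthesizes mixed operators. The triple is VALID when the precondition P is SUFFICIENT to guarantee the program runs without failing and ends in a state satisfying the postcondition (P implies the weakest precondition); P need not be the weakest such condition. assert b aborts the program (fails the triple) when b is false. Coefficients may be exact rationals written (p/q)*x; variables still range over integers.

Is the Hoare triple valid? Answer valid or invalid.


Working backward. After the program, the postcondition 2*v + 2*v + 8 < 3*acc + 5 ↔ (j + 2*j ≠ -9 ↔ (1/2)*v + (v + 7) ≠ x - pos + 5) must hold; in canonical form it is 4*v < 3*acc - 3 ↔ (3*j ≠ -9 ↔ pos + (3/2)*v ≠ x - 2).
Before acc := acc + x - 8: 4*v < 3*acc + 3*x - 27 ↔ (3*j ≠ -9 ↔ pos + (3/2)*v ≠ x - 2)
Before v := pos - 2: 4*pos < 3*acc + 3*x - 19 ↔ (3*j ≠ -9 ↔ (5/2)*pos ≠ x + 1)
Before assert v - 9 ≥ -4 ↔ j - 2*x + 4 ≤ 4: (v ≥ 5 ↔ j ≤ 2*x) ∧ (4*pos < 3*acc + 3*x - 19 ↔ (3*j ≠ -9 ↔ (5/2)*pos ≠ x + 1))
Before v := 3*pos - 1: (3*pos ≥ 6 ↔ j ≤ 2*x) ∧ (4*pos < 3*acc + 3*x - 19 ↔ (3*j ≠ -9 ↔ (5/2)*pos ≠ x + 1))
The weakest precondition is (3*pos ≥ 6 ↔ j ≤ 2*x) ∧ (4*pos < 3*acc + 3*x - 19 ↔ (3*j ≠ -9 ↔ (5/2)*pos ≠ x + 1)).
Check whether (3*pos ≥ 6 ↔ j ≤ 2*x) ∧ (4*pos < 3*x - 22 ↔ (3*j ≠ -9 ↔ (5/2)*pos ≠ x + 1)) ∧ acc = -1 implies it.
Every state satisfying the precondition satisfies the weakest precondition: the implication holds.
Answer: valid


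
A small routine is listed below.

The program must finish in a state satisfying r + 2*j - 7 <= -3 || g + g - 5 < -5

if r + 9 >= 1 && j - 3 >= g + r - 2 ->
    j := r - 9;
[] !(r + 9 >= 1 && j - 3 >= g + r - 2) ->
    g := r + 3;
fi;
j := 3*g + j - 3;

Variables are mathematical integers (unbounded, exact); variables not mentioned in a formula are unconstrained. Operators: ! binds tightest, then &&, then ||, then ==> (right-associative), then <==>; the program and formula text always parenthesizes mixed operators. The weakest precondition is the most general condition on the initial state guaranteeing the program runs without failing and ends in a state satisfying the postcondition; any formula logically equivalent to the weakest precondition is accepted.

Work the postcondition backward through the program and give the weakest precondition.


Working backward. After the program, the postcondition r + 2*j - 7 <= -3 || g + g - 5 < -5 must hold; in canonical form it is 2*j + r <= 4 || 2*g < 0.
Before j := 3*g + j - 3: 6*g + 2*j + r <= 10 || 2*g < 0
Then branch requires 6*g + 3*r <= 28 || 2*g < 0; else branch requires 2*j + 7*r <= -8 || 2*r < -6.
Before the if: ((r >= -8 && j >= g + r + 1) ==> (6*g + 3*r <= 28 || 2*g < 0)) && ((!(r >= -8 && j >= g + r + 1)) ==> (2*j + 7*r <= -8 || 2*r < -6))
Answer: WP = ((r >= -8 && j >= g + r + 1) ==> (6*g + 3*r <= 28 || 2*g < 0)) && ((!(r >= -8 && j >= g + r + 1)) ==> (2*j + 7*r <= -8 || 2*r < -6))


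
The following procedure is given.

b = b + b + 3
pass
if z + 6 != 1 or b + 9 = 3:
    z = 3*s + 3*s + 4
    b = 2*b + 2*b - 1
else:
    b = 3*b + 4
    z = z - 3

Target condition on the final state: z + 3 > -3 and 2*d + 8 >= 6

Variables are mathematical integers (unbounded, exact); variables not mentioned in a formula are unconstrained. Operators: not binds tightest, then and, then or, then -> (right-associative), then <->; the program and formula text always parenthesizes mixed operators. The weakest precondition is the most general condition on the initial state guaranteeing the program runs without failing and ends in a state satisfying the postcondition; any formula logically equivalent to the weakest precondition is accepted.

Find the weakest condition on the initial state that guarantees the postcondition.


Working backward. After the program, the postcondition z + 3 > -3 and 2*d + 8 >= 6 must hold; in canonical form it is z > -6 and 2*d >= -2.
Then branch requires 6*s > -10 and 2*d >= -2; else branch requires z > -3 and 2*d >= -2.
Before the if: ((z != -5 or b = -6) -> (6*s > -10 and 2*d >= -2)) and ((not (z != -5 or b = -6)) -> (z > -3 and 2*d >= -2))
Before skip: ((z != -5 or b = -6) -> (6*s > -10 and 2*d >= -2)) and ((not (z != -5 or b = -6)) -> (z > -3 and 2*d >= -2))
Before b := b + b + 3: ((z != -5 or 2*b = -9) -> (6*s > -10 and 2*d >= -2)) and ((not (z != -5 or 2*b = -9)) -> (z > -3 and 2*d >= -2))
Answer: WP = ((z != -5 or 2*b = -9) -> (6*s > -10 and 2*d >= -2)) and ((not (z != -5 or 2*b = -9)) -> (z > -3 and 2*d >= -2))


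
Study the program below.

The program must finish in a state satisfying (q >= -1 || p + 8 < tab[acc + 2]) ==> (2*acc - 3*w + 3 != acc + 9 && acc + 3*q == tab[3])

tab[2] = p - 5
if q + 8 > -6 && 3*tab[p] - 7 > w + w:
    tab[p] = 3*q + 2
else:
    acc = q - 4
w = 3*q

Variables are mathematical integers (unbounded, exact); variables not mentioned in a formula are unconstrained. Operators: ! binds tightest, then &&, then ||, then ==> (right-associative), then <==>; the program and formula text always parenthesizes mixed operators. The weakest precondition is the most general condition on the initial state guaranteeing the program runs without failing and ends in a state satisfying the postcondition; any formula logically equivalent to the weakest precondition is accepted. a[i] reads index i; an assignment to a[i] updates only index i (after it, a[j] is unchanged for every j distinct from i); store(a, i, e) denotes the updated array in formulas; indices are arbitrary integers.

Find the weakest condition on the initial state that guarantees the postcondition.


Working backward. After the program, the postcondition (q >= -1 || p + 8 < tab[acc + 2]) ==> (2*acc - 3*w + 3 != acc + 9 && acc + 3*q == tab[3]) must hold; in canonical form it is (q >= -1 || p < tab[acc + 2] - 8) ==> (acc != 3*w + 6 && acc + 3*q == tab[3]).
Before w := 3*q: (q >= -1 || p < tab[acc + 2] - 8) ==> (acc != 9*q + 6 && acc + 3*q == tab[3])
Then branch requires (q >= -1 || p < store(tab, p, 3*q + 2)[acc + 2] - 8) ==> (acc != 9*q + 6 && acc + 3*q == store(tab, p, 3*q + 2)[3]); else branch requires (q >= -1 || p < tab[q - 2] - 8) ==> (8*q != -10 && 4*q == tab[3] + 4).
Before the if: ((q > -14 && 3*tab[p] > 2*w + 7) ==> ((q >= -1 || p < store(tab, p, 3*q + 2)[acc + 2] - 8) ==> (acc != 9*q + 6 && acc + 3*q == store(tab, p, 3*q + 2)[3]))) && ((!(q > -14 && 3*tab[p] > 2*w + 7)) ==> ((q >= -1 || p < tab[q - 2] - 8) ==> (8*q != -10 && 4*q == tab[3] + 4)))
Before tab[2] := p - 5: ((q > -14 && 3*store(tab, 2, p - 5)[p] > 2*w + 7) ==> ((q >= -1 || p < store(store(tab, 2, p - 5), p, 3*q + 2)[acc + 2] - 8) ==> (acc != 9*q + 6 && acc + 3*q == store(store(tab, 2, p - 5), p, 3*q + 2)[3]))) && ((!(q > -14 && 3*store(tab, 2, p - 5)[p] > 2*w + 7)) ==> ((q >= -1 || p < store(tab, 2, p - 5)[q - 2] - 8) ==> (8*q != -10 && 4*q == tab[3] + 4)))
Answer: WP = ((q > -14 && 3*store(tab, 2, p - 5)[p] > 2*w + 7) ==> ((q >= -1 || p < store(store(tab, 2, p - 5), p, 3*q + 2)[acc + 2] - 8) ==> (acc != 9*q + 6 && acc + 3*q == store(store(tab, 2, p - 5), p, 3*q + 2)[3]))) && ((!(q > -14 && 3*store(tab, 2, p - 5)[p] > 2*w + 7)) ==> ((q >= -1 || p < store(tab, 2, p - 5)[q - 2] - 8) ==> (8*q != -10 && 4*q == tab[3] + 4)))


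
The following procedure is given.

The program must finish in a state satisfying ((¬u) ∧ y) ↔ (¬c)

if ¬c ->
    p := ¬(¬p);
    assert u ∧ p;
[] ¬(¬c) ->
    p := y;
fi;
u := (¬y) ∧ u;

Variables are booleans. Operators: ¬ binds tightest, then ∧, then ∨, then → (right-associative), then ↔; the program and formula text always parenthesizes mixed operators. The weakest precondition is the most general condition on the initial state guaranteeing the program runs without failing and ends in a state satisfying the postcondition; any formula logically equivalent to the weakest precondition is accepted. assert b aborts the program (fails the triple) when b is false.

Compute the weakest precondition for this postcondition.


Working backward. After the program, ((¬u) ∧ y) ↔ (¬c) must hold.
Before u := (¬y) ∧ u: ((¬((¬y) ∧ u)) ∧ y) ↔ (¬c)
Then branch requires u ∧ p ∧ (((¬((¬y) ∧ u)) ∧ y) ↔ (¬c)); else branch requires ((¬((¬y) ∧ u)) ∧ y) ↔ (¬c).
Before the if: ((¬c) → (u ∧ p ∧ (((¬((¬y) ∧ u)) ∧ y) ↔ (¬c)))) ∧ (c → (((¬((¬y) ∧ u)) ∧ y) ↔ (¬c)))
Answer: WP = ((¬c) → (u ∧ p ∧ (((¬((¬y) ∧ u)) ∧ y) ↔ (¬c)))) ∧ (c → (((¬((¬y) ∧ u)) ∧ y) ↔ (¬c)))


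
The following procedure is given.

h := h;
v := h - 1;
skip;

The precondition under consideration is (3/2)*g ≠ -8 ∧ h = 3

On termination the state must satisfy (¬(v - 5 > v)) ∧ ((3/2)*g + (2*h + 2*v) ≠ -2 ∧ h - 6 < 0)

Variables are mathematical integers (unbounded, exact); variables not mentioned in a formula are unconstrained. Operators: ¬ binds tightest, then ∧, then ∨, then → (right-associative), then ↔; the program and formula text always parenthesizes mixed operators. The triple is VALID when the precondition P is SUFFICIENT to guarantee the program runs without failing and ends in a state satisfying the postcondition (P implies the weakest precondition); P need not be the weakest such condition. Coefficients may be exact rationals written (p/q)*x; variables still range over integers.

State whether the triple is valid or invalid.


Working backward. After the program, the postcondition (¬(v - 5 > v)) ∧ ((3/2)*g + (2*h + 2*v) ≠ -2 ∧ h - 6 < 0) must hold; in canonical form it is (3/2)*g + 2*h + 2*v ≠ -2 ∧ h < 6.
Before skip: (3/2)*g + 2*h + 2*v ≠ -2 ∧ h < 6
Before v := h - 1: (3/2)*g + 4*h ≠ 0 ∧ h < 6
Before h := h: (3/2)*g + 4*h ≠ 0 ∧ h < 6
The weakest precondition is (3/2)*g + 4*h ≠ 0 ∧ h < 6.
Check whether (3/2)*g ≠ -8 ∧ h = 3 implies it.
Countermodel: at the initial state g = -8, h = 3, the precondition holds but the weakest precondition fails.
Answer: invalid


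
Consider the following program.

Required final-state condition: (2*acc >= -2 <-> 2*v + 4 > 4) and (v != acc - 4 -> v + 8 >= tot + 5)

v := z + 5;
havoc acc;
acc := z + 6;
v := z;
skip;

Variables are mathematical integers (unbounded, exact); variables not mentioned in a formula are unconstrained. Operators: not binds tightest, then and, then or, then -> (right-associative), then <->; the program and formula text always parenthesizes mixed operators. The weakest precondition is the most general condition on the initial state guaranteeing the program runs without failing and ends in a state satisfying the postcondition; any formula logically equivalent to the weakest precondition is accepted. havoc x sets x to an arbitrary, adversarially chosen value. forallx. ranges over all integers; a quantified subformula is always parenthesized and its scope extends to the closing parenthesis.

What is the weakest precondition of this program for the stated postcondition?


Working backward. After the program, the postcondition (2*acc >= -2 <-> 2*v + 4 > 4) and (v != acc - 4 -> v + 8 >= tot + 5) must hold; in canonical form it is (2*acc >= -2 <-> 2*v > 0) and (v != acc - 4 -> v >= tot - 3).
Before skip: (2*acc >= -2 <-> 2*v > 0) and (v != acc - 4 -> v >= tot - 3)
Before v := z: (2*acc >= -2 <-> 2*z > 0) and (z != acc - 4 -> z >= tot - 3)
Before acc := z + 6: (2*z >= -14 <-> 2*z > 0) and z >= tot - 3
Before havoc acc: (2*z >= -14 <-> 2*z > 0) and z >= tot - 3
Before v := z + 5: (2*z >= -14 <-> 2*z > 0) and z >= tot - 3
Answer: WP = (2*z >= -14 <-> 2*z > 0) and z >= tot - 3


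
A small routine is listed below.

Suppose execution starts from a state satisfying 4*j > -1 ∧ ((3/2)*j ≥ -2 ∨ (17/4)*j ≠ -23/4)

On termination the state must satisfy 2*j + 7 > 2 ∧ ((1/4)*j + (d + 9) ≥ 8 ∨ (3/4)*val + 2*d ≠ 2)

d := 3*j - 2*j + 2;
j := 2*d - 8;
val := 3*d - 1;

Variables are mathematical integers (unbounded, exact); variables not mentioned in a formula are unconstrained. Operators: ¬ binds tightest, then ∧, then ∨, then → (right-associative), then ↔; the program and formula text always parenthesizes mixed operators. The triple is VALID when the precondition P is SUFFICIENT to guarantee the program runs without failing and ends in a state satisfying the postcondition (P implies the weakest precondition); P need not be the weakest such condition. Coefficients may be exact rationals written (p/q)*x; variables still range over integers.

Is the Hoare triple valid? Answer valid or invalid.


Working backward. After the program, the postcondition 2*j + 7 > 2 ∧ ((1/4)*j + (d + 9) ≥ 8 ∨ (3/4)*val + 2*d ≠ 2) must hold; in canonical form it is 2*j > -5 ∧ (d + (1/4)*j ≥ -1 ∨ 2*d + (3/4)*val ≠ 2).
Before val := 3*d - 1: 2*j > -5 ∧ (d + (1/4)*j ≥ -1 ∨ (17/4)*d ≠ 11/4)
Before j := 2*d - 8: 4*d > 11 ∧ ((3/2)*d ≥ 1 ∨ (17/4)*d ≠ 11/4)
Before d := 3*j - 2*j + 2: 4*j > 3 ∧ ((3/2)*j ≥ -2 ∨ (17/4)*j ≠ -23/4)
The weakest precondition is 4*j > 3 ∧ ((3/2)*j ≥ -2 ∨ (17/4)*j ≠ -23/4).
Check whether 4*j > -1 ∧ ((3/2)*j ≥ -2 ∨ (17/4)*j ≠ -23/4) implies it.
Countermodel: at the initial state j = 0, the precondition holds but the weakest precondition fails.
Answer: invalid


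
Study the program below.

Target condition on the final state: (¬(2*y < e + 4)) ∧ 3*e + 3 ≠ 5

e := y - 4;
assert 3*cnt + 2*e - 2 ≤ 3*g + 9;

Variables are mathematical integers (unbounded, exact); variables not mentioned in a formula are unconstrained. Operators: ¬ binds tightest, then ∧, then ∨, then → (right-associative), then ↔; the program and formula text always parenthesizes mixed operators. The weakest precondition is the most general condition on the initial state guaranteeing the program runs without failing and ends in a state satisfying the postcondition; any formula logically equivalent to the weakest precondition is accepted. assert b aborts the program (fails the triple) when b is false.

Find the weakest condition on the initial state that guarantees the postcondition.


Working backward. After the program, the postcondition (¬(2*y < e + 4)) ∧ 3*e + 3 ≠ 5 must hold; in canonical form it is (¬(2*y < e + 4)) ∧ 3*e ≠ 2.
Before assert 3*cnt + 2*e - 2 ≤ 3*g + 9: 3*cnt + 2*e ≤ 3*g + 11 ∧ (¬(2*y < e + 4)) ∧ 3*e ≠ 2
Before e := y - 4: 3*cnt + 2*y ≤ 3*g + 19 ∧ (¬(y < 0)) ∧ 3*y ≠ 14
Answer: WP = 3*cnt + 2*y ≤ 3*g + 19 ∧ (¬(y < 0)) ∧ 3*y ≠ 14


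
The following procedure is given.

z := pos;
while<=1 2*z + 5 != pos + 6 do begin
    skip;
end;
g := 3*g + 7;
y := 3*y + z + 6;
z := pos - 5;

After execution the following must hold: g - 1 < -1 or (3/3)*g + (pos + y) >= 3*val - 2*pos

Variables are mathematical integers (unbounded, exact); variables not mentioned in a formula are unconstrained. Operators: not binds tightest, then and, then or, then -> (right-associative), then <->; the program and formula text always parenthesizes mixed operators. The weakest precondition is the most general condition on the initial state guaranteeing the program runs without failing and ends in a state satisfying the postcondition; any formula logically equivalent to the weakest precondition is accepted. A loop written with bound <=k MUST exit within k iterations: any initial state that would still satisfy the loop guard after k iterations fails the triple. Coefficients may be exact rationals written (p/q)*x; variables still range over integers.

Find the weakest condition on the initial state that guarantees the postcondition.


Working backward. After the program, the postcondition g - 1 < -1 or (3/3)*g + (pos + y) >= 3*val - 2*pos must hold; in canonical form it is g < 0 or g + 3*pos + y >= 3*val.
Before z := pos - 5: g < 0 or g + 3*pos + y >= 3*val
Before y := 3*y + z + 6: g < 0 or g + 3*pos + 3*y + z >= 3*val - 6
Before g := 3*g + 7: 3*g < -7 or 3*g + 3*pos + 3*y + z >= 3*val - 13
Before the loop (bound <=1), unroll the exhaustion recursion (WP_0 = exit-now case; WP_j = one more guarded iteration, up to j = 1):
  WP_0: (not (2*z != pos + 1)) and (3*g < -7 or 3*g + 3*pos + 3*y + z >= 3*val - 13)
  WP_1: (2*z != pos + 1 -> ((not (2*z != pos + 1)) and (3*g < -7 or 3*g + 3*pos + 3*y + z >= 3*val - 13))) and ((not (2*z != pos + 1)) -> (3*g < -7 or 3*g + 3*pos + 3*y + z >= 3*val - 13))
So before the loop: (2*z != pos + 1 -> ((not (2*z != pos + 1)) and (3*g < -7 or 3*g + 3*pos + 3*y + z >= 3*val - 13))) and ((not (2*z != pos + 1)) -> (3*g < -7 or 3*g + 3*pos + 3*y + z >= 3*val - 13))
Before z := pos: (pos != 1 -> ((not (pos != 1)) and (3*g < -7 or 3*g + 4*pos + 3*y >= 3*val - 13))) and ((not (pos != 1)) -> (3*g < -7 or 3*g + 4*pos + 3*y >= 3*val - 13))
Answer: WP = (pos != 1 -> ((not (pos != 1)) and (3*g < -7 or 3*g + 4*pos + 3*y >= 3*val - 13))) and ((not (pos != 1)) -> (3*g < -7 or 3*g + 4*pos + 3*y >= 3*val - 13))


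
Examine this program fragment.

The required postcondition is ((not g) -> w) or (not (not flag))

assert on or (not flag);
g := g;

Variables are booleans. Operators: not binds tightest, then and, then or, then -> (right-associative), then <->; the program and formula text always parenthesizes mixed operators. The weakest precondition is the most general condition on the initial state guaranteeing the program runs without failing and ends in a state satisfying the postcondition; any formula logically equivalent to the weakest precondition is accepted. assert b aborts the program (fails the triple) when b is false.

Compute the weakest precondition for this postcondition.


Working backward. After the program, the postcondition ((not g) -> w) or (not (not flag)) must hold; in canonical form it is ((not g) -> w) or flag.
Before g := g: ((not g) -> w) or flag
Before assert on or (not flag): (on or (not flag)) and (((not g) -> w) or flag)
Answer: WP = (on or (not flag)) and (((not g) -> w) or flag)


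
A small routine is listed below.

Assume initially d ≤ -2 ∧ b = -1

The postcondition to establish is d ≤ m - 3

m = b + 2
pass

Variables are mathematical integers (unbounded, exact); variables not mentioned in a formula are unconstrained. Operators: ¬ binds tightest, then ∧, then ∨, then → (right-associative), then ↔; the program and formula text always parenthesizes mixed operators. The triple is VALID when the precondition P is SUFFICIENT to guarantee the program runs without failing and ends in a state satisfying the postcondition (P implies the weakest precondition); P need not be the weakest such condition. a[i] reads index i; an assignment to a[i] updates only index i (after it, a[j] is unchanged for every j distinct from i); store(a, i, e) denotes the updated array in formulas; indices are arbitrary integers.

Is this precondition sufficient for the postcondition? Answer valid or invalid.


Working backward. After the program, d ≤ m - 3 must hold.
Before skip: d ≤ m - 3
Before m := b + 2: d ≤ b - 1
The weakest precondition is d ≤ b - 1.
Check whether d ≤ -2 ∧ b = -1 implies it.
Every state satisfying the precondition satisfies the weakest precondition: the implication holds.
Answer: valid


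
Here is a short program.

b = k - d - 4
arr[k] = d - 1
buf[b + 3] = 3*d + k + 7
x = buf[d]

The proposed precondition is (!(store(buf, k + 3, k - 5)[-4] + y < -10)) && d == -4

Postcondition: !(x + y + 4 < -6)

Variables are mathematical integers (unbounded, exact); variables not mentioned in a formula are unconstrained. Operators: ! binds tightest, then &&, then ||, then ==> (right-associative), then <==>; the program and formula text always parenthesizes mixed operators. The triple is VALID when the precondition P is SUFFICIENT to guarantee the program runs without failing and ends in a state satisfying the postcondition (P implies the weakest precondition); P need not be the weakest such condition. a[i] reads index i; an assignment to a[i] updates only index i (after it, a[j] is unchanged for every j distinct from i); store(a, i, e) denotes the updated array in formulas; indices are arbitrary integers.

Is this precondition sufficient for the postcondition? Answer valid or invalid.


Working backward. After the program, the postcondition !(x + y + 4 < -6) must hold; in canonical form it is !(x + y < -10).
Before x := buf[d]: !(buf[d] + y < -10)
Before buf[b + 3] := 3*d + k + 7: !(store(buf, b + 3, 3*d + k + 7)[d] + y < -10)
Before arr[k] := d - 1: !(store(buf, b + 3, 3*d + k + 7)[d] + y < -10)
Before b := k - d - 4: !(store(buf, -d + k - 1, 3*d + k + 7)[d] + y < -10)
The weakest precondition is !(store(buf, -d + k - 1, 3*d + k + 7)[d] + y < -10).
Check whether (!(store(buf, k + 3, k - 5)[-4] + y < -10)) && d == -4 implies it.
Every state satisfying the precondition satisfies the weakest precondition: the implication holds.
Answer: valid


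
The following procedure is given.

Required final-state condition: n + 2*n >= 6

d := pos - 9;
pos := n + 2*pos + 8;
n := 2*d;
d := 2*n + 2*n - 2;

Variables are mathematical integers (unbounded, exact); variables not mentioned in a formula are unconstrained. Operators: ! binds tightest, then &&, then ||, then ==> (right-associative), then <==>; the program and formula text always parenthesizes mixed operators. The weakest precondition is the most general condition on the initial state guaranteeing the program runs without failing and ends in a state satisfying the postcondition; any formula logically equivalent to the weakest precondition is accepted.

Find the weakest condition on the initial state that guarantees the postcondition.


Working backward. After the program, the postcondition n + 2*n >= 6 must hold; in canonical form it is 3*n >= 6.
Before d := 2*n + 2*n - 2: 3*n >= 6
Before n := 2*d: 6*d >= 6
Before pos := n + 2*pos + 8: 6*d >= 6
Before d := pos - 9: 6*pos >= 60
Answer: WP = 6*pos >= 60


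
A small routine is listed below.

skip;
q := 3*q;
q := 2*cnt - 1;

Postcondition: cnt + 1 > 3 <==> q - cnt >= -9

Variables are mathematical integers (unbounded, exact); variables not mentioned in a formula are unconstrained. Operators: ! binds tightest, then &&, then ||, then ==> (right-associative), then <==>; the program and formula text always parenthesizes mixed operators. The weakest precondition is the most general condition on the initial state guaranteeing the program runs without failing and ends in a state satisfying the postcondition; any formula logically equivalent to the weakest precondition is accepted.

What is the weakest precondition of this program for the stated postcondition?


Working backward. After the program, the postcondition cnt + 1 > 3 <==> q - cnt >= -9 must hold; in canonical form it is cnt > 2 <==> q >= cnt - 9.
Before q := 2*cnt - 1: cnt > 2 <==> cnt >= -8
Before q := 3*q: cnt > 2 <==> cnt >= -8
Before skip: cnt > 2 <==> cnt >= -8
Answer: WP = cnt > 2 <==> cnt >= -8


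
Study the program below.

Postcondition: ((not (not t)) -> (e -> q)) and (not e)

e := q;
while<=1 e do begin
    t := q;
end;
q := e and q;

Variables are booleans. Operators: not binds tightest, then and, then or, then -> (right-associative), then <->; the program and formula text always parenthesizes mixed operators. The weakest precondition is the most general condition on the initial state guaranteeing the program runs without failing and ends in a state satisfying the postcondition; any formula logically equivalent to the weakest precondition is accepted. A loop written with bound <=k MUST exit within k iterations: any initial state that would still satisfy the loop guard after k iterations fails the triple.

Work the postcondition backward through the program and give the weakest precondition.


Working backward. After the program, the postcondition ((not (not t)) -> (e -> q)) and (not e) must hold; in canonical form it is (t -> (e -> q)) and (not e).
Before q := e and q: (t -> (e -> (e and q))) and (not e)
Before the loop (bound <=1), unroll the exhaustion recursion (WP_0 = exit-now case; WP_j = one more guarded iteration, up to j = 1):
  WP_0: (not e) and (t -> (e -> (e and q)))
  WP_1: (e -> ((not e) and (q -> (e -> (e and q))))) and ((not e) -> ((t -> (e -> (e and q))) and (not e)))
So before the loop: (e -> ((not e) and (q -> (e -> (e and q))))) and ((not e) -> ((t -> (e -> (e and q))) and (not e)))
Before e := q: q -> (not q)
Answer: WP = q -> (not q)


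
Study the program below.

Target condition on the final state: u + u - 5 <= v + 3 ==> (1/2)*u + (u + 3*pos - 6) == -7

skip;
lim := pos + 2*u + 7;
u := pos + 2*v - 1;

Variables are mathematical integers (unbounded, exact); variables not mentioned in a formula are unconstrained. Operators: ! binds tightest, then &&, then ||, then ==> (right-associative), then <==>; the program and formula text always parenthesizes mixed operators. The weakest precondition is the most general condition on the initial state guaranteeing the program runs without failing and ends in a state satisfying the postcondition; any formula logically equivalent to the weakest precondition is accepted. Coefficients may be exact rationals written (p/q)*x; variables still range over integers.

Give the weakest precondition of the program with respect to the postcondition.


Working backward. After the program, the postcondition u + u - 5 <= v + 3 ==> (1/2)*u + (u + 3*pos - 6) == -7 must hold; in canonical form it is 2*u <= v + 8 ==> 3*pos + (3/2)*u == -1.
Before u := pos + 2*v - 1: 2*pos + 3*v <= 10 ==> (9/2)*pos + 3*v == 1/2
Before lim := pos + 2*u + 7: 2*pos + 3*v <= 10 ==> (9/2)*pos + 3*v == 1/2
Before skip: 2*pos + 3*v <= 10 ==> (9/2)*pos + 3*v == 1/2
Answer: WP = 2*pos + 3*v <= 10 ==> (9/2)*pos + 3*v == 1/2


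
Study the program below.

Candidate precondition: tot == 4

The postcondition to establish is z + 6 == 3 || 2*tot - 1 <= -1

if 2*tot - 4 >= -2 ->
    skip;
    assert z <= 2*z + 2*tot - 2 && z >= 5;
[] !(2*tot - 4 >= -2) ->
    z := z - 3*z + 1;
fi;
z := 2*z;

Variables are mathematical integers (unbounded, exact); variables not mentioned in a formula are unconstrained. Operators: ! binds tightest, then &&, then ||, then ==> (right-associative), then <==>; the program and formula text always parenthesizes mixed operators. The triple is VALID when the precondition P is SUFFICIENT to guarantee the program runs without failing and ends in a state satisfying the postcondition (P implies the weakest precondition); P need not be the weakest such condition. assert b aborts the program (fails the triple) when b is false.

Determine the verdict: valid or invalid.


Working backward. After the program, the postcondition z + 6 == 3 || 2*tot - 1 <= -1 must hold; in canonical form it is z == -3 || 2*tot <= 0.
Before z := 2*z: 2*z == -3 || 2*tot <= 0
Then branch requires 2*tot + z >= 2 && z >= 5 && (2*z == -3 || 2*tot <= 0); else branch requires 4*z == 5 || 2*tot <= 0.
Before the if: (2*tot >= 2 ==> (2*tot + z >= 2 && z >= 5 && (2*z == -3 || 2*tot <= 0))) && ((!(2*tot >= 2)) ==> (4*z == 5 || 2*tot <= 0))
The weakest precondition is (2*tot >= 2 ==> (2*tot + z >= 2 && z >= 5 && (2*z == -3 || 2*tot <= 0))) && ((!(2*tot >= 2)) ==> (4*z == 5 || 2*tot <= 0)).
Check whether tot == 4 implies it.
Countermodel: at the initial state tot = 4, z = 0, the precondition holds but the weakest precondition fails.
Answer: invalid


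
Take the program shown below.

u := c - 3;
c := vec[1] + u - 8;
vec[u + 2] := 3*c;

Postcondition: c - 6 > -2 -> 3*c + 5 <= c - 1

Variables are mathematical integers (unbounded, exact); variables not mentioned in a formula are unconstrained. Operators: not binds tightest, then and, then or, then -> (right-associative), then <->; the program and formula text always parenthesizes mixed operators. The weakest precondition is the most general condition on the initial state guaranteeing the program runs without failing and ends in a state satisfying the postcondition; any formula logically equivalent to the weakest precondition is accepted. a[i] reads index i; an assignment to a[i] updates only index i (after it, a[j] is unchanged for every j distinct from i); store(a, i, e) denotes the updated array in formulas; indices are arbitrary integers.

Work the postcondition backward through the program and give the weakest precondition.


Working backward. After the program, the postcondition c - 6 > -2 -> 3*c + 5 <= c - 1 must hold; in canonical form it is c > 4 -> 2*c <= -6.
Before vec[u + 2] := 3*c: c > 4 -> 2*c <= -6
Before c := vec[1] + u - 8: vec[1] + u > 12 -> 2*vec[1] + 2*u <= 10
Before u := c - 3: vec[1] + c > 15 -> 2*vec[1] + 2*c <= 16
Answer: WP = vec[1] + c > 15 -> 2*vec[1] + 2*c <= 16


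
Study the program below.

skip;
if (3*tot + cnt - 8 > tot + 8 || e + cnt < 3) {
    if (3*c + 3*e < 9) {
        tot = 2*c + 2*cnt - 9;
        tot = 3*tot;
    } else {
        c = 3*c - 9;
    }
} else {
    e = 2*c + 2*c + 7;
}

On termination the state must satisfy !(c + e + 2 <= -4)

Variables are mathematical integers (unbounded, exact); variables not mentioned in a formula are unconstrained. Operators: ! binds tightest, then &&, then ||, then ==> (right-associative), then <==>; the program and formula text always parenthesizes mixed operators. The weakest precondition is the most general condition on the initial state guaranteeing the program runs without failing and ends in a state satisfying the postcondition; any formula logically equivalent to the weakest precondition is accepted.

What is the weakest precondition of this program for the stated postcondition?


Working backward. After the program, the postcondition !(c + e + 2 <= -4) must hold; in canonical form it is !(c + e <= -6).
Then branch requires (3*c + 3*e < 9 ==> (!(c + e <= -6))) && ((!(3*c + 3*e < 9)) ==> (!(3*c + e <= 3))); else branch requires !(5*c <= -13).
Before the if: ((cnt + 2*tot > 16 || cnt + e < 3) ==> ((3*c + 3*e < 9 ==> (!(c + e <= -6))) && ((!(3*c + 3*e < 9)) ==> (!(3*c + e <= 3))))) && ((!(cnt + 2*tot > 16 || cnt + e < 3)) ==> (!(5*c <= -13)))
Before skip: ((cnt + 2*tot > 16 || cnt + e < 3) ==> ((3*c + 3*e < 9 ==> (!(c + e <= -6))) && ((!(3*c + 3*e < 9)) ==> (!(3*c + e <= 3))))) && ((!(cnt + 2*tot > 16 || cnt + e < 3)) ==> (!(5*c <= -13)))
Answer: WP = ((cnt + 2*tot > 16 || cnt + e < 3) ==> ((3*c + 3*e < 9 ==> (!(c + e <= -6))) && ((!(3*c + 3*e < 9)) ==> (!(3*c + e <= 3))))) && ((!(cnt + 2*tot > 16 || cnt + e < 3)) ==> (!(5*c <= -13)))


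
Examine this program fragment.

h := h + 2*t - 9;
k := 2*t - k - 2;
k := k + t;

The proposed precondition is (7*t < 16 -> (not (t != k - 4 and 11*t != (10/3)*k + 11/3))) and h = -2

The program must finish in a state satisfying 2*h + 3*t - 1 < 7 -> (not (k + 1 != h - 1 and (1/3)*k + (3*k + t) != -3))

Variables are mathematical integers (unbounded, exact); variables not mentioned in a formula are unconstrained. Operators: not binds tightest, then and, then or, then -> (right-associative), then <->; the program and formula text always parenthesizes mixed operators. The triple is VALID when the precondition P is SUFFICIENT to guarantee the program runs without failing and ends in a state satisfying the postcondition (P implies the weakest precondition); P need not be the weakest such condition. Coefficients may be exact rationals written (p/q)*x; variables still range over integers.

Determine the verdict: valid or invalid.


Working backward. After the program, the postcondition 2*h + 3*t - 1 < 7 -> (not (k + 1 != h - 1 and (1/3)*k + (3*k + t) != -3)) must hold; in canonical form it is 2*h + 3*t < 8 -> (not (k != h - 2 and (10/3)*k + t != -3)).
Before k := k + t: 2*h + 3*t < 8 -> (not (k + t != h - 2 and (10/3)*k + (13/3)*t != -3))
Before k := 2*t - k - 2: 2*h + 3*t < 8 -> (not (3*t != h + k and 11*t != (10/3)*k + 11/3))
Before h := h + 2*t - 9: 2*h + 7*t < 26 -> (not (t != h + k - 9 and 11*t != (10/3)*k + 11/3))
The weakest precondition is 2*h + 7*t < 26 -> (not (t != h + k - 9 and 11*t != (10/3)*k + 11/3)).
Check whether (7*t < 16 -> (not (t != k - 4 and 11*t != (10/3)*k + 11/3))) and h = -2 implies it.
Countermodel: at the initial state h = -2, k = 15, t = 3, the precondition holds but the weakest precondition fails.
Answer: invalid


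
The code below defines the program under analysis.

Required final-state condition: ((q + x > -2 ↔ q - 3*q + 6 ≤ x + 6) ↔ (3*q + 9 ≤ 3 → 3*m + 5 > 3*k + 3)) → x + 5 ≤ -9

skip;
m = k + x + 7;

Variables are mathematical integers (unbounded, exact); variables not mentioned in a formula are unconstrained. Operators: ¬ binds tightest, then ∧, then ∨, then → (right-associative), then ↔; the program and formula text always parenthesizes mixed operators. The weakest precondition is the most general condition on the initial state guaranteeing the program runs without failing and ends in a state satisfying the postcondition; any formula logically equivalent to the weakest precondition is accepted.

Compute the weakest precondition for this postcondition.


Working backward. After the program, the postcondition ((q + x > -2 ↔ q - 3*q + 6 ≤ x + 6) ↔ (3*q + 9 ≤ 3 → 3*m + 5 > 3*k + 3)) → x + 5 ≤ -9 must hold; in canonical form it is ((q + x > -2 ↔ 2*q + x ≥ 0) ↔ (3*q ≤ -6 → 3*m > 3*k - 2)) → x ≤ -14.
Before m := k + x + 7: ((q + x > -2 ↔ 2*q + x ≥ 0) ↔ (3*q ≤ -6 → 3*x > -23)) → x ≤ -14
Before skip: ((q + x > -2 ↔ 2*q + x ≥ 0) ↔ (3*q ≤ -6 → 3*x > -23)) → x ≤ -14
Answer: WP = ((q + x > -2 ↔ 2*q + x ≥ 0) ↔ (3*q ≤ -6 → 3*x > -23)) → x ≤ -14


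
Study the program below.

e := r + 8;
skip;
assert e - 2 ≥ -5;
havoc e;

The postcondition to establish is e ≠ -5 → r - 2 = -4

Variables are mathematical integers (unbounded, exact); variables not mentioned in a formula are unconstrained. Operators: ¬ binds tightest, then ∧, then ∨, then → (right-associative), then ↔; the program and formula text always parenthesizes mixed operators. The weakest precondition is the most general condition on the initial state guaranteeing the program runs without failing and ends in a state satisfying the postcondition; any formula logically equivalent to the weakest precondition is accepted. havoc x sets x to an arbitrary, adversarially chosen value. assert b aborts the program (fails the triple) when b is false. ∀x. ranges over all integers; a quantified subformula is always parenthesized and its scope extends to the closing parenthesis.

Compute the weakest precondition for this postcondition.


Working backward. After the program, the postcondition e ≠ -5 → r - 2 = -4 must hold; in canonical form it is e ≠ -5 → r = -2.
Before havoc e: ∀e_1. (e_1 ≠ -5 → r = -2)
Before assert e - 2 ≥ -5: e ≥ -3 ∧ (∀e_1. (e_1 ≠ -5 → r = -2))
Before skip: e ≥ -3 ∧ (∀e_1. (e_1 ≠ -5 → r = -2))
Before e := r + 8: r ≥ -11 ∧ (∀e_1. (e_1 ≠ -5 → r = -2))
Answer: WP = r ≥ -11 ∧ (∀e_1. (e_1 ≠ -5 → r = -2))


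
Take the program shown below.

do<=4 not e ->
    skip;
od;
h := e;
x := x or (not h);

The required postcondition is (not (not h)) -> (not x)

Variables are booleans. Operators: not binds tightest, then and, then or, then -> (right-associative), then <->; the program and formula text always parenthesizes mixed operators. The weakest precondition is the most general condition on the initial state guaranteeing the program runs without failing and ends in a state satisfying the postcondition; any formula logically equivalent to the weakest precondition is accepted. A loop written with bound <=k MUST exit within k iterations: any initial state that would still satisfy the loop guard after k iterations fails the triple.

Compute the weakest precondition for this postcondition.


Working backward. After the program, the postcondition (not (not h)) -> (not x) must hold; in canonical form it is h -> (not x).
Before x := x or (not h): h -> (not (x or (not h)))
Before h := e: e -> (not (x or (not e)))
Before the loop (bound <=4), unroll the exhaustion recursion (WP_0 = exit-now case; WP_j = one more guarded iteration, up to j = 4):
  WP_0: e and (e -> (not (x or (not e))))
  WP_1: ((not e) -> (e and (e -> (not (x or (not e)))))) and (e -> (e -> (not (x or (not e)))))
  WP_2: ((not e) -> (((not e) -> (e and (e -> (not (x or (not e)))))) and (e -> (e -> (not (x or (not e))))))) and (e -> (e -> (not (x or (not e)))))
  WP_3: ((not e) -> (((not e) -> (((not e) -> (e and (e -> (not (x or (not e)))))) and (e -> (e -> (not (x or (not e))))))) and (e -> (e -> (not (x or (not e))))))) and (e -> (e -> (not (x or (not e)))))
  WP_4: ((not e) -> (((not e) -> (((not e) -> (((not e) -> (e and (e -> (not (x or (not e)))))) and (e -> (e -> (not (x or (not e))))))) and (e -> (e -> (not (x or (not e))))))) and (e -> (e -> (not (x or (not e))))))) and (e -> (e -> (not (x or (not e)))))
So before the loop: ((not e) -> (((not e) -> (((not e) -> (((not e) -> (e and (e -> (not (x or (not e)))))) and (e -> (e -> (not (x or (not e))))))) and (e -> (e -> (not (x or (not e))))))) and (e -> (e -> (not (x or (not e))))))) and (e -> (e -> (not (x or (not e)))))
Answer: WP = ((not e) -> (((not e) -> (((not e) -> (((not e) -> (e and (e -> (not (x or (not e)))))) and (e -> (e -> (not (x or (not e))))))) and (e -> (e -> (not (x or (not e))))))) and (e -> (e -> (not (x or (not e))))))) and (e -> (e -> (not (x or (not e)))))


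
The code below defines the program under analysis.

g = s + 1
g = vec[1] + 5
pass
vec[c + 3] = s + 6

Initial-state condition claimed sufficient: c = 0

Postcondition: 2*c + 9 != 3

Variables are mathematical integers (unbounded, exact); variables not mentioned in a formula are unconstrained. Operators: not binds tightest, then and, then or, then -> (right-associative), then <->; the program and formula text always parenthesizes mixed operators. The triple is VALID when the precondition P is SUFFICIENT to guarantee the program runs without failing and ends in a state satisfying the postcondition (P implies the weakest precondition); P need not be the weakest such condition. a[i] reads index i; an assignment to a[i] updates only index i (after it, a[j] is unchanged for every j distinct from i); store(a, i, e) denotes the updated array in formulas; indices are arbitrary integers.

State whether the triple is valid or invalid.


Working backward. After the program, the postcondition 2*c + 9 != 3 must hold; in canonical form it is 2*c != -6.
Before vec[c + 3] := s + 6: 2*c != -6
Before skip: 2*c != -6
Before g := vec[1] + 5: 2*c != -6
Before g := s + 1: 2*c != -6
The weakest precondition is 2*c != -6.
Check whether c = 0 implies it.
Every state satisfying the precondition satisfies the weakest precondition: the implication holds.
Answer: valid


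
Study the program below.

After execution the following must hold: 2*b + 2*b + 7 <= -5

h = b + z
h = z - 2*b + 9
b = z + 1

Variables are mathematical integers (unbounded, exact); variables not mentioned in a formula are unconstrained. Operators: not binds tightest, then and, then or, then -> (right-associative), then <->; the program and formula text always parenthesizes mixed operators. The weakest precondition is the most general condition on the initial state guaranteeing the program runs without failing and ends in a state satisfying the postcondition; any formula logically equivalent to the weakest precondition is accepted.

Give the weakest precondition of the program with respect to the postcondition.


Working backward. After the program, the postcondition 2*b + 2*b + 7 <= -5 must hold; in canonical form it is 4*b <= -12.
Before b := z + 1: 4*z <= -16
Before h := z - 2*b + 9: 4*z <= -16
Before h := b + z: 4*z <= -16
Answer: WP = 4*z <= -16


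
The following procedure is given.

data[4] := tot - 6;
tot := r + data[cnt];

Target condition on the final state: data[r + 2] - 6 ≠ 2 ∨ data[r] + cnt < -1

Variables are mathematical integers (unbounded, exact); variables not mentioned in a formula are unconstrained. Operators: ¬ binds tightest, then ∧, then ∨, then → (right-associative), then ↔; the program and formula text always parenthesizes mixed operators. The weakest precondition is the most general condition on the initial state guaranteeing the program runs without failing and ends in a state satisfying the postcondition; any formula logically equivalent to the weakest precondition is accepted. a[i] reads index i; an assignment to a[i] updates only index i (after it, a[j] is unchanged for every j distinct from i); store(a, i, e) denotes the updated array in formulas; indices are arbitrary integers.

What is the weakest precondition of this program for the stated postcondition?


Working backward. After the program, the postcondition data[r + 2] - 6 ≠ 2 ∨ data[r] + cnt < -1 must hold; in canonical form it is data[r + 2] ≠ 8 ∨ data[r] + cnt < -1.
Before tot := r + data[cnt]: data[r + 2] ≠ 8 ∨ data[r] + cnt < -1
Before data[4] := tot - 6: store(data, 4, tot - 6)[r + 2] ≠ 8 ∨ store(data, 4, tot - 6)[r] + cnt < -1
Answer: WP = store(data, 4, tot - 6)[r + 2] ≠ 8 ∨ store(data, 4, tot - 6)[r] + cnt < -1
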